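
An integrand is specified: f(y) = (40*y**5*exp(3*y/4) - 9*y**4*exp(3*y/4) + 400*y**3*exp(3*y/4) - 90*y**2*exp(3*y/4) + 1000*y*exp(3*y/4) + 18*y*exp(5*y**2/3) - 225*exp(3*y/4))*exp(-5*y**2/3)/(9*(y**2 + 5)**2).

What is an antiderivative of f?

For F(y) to be correct the identity F'(y) - f(y) = 0 must hold.
Check: d/dy[-(4*y**2*exp(3*y/4)*exp(-5*y**2/3) + 20*exp(3*y/4)*exp(-5*y**2/3) + 3)/(3*(y**2 + 5))] = (40*y**5*exp(3*y/4) - 9*y**4*exp(3*y/4) + 400*y**3*exp(3*y/4) - 90*y**2*exp(3*y/4) + 1000*y*exp(3*y/4) + 18*y*exp(5*y**2/3) - 225*exp(3*y/4))/(9*y**4*exp(5*y**2/3) + 90*y**2*exp(5*y**2/3) + 225*exp(5*y**2/3)), which equals f(y).

An antiderivative is F(y) = -(4*y**2*exp(3*y/4)*exp(-5*y**2/3) + 20*exp(3*y/4)*exp(-5*y**2/3) + 3)/(3*(y**2 + 5)).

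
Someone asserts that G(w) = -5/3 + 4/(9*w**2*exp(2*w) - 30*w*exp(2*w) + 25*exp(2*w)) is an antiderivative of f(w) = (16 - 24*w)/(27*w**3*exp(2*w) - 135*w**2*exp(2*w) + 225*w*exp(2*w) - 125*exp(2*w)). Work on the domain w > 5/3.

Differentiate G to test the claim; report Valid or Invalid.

d/dw[G] = (16 - 24*w)/(27*w**3*exp(2*w) - 135*w**2*exp(2*w) + 225*w*exp(2*w) - 125*exp(2*w))
This equals f(w) exactly, so the claim holds.

Valid - the claim checks out under differentiation.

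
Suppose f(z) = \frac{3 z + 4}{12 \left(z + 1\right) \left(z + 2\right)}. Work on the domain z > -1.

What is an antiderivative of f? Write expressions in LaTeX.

The denominator factors as 12 \left(z + 1\right) \left(z + 2\right); partial fractions split f into directly integrable pieces: \frac{1}{6 \left(z + 2\right)} + \frac{1}{12 \left(z + 1\right)}.
Check: d/dz[\frac{\log{\left(z + 1 \right)} + 2 \log{\left(z + 2 \right)}}{12}] = \frac{3 z + 4}{12 z^{2} + 36 z + 24}, which equals f(z).

An antiderivative is F(z) = \frac{\log{\left(z + 1 \right)} + 2 \log{\left(z + 2 \right)}}{12}.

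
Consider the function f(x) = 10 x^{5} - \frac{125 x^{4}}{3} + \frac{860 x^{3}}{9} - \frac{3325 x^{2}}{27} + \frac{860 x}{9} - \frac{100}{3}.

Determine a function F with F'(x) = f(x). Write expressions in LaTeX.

An antiderivative is F(x) = \frac{5 x^{6}}{3} - \frac{25 x^{5}}{3} + \frac{215 x^{4}}{9} - \frac{3325 x^{3}}{81} + \frac{430 x^{2}}{9} - \frac{100 x}{3}.

The substitution u = - x^{2} + \frac{5 x}{3} - 2 works: f is exactly (dF/du)*(du/dx) for that inner function.
Check: d/dx[\frac{5 x^{6}}{3} - \frac{25 x^{5}}{3} + \frac{215 x^{4}}{9} - \frac{3325 x^{3}}{81} + \frac{430 x^{2}}{9} - \frac{100 x}{3}] = 10 x^{5} - \frac{125 x^{4}}{3} + \frac{860 x^{3}}{9} - \frac{3325 x^{2}}{27} + \frac{860 x}{9} - \frac{100}{3} = f(x).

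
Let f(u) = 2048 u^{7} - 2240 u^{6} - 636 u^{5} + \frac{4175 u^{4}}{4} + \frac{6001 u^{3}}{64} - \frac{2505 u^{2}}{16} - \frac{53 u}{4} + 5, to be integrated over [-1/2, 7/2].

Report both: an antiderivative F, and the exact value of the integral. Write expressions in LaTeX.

f matches the chain-rule pattern g'(h)*h' with inner function h(u) = - 4 u^{2} + \frac{5 u}{4} + 1; substituting w = h(u) collapses the integral.
F(u) = 256 u^{8} - 320 u^{7} - 106 u^{6} + \frac{835 u^{5}}{4} + \frac{6001 u^{4}}{256} - \frac{835 u^{3}}{16} - \frac{53 u^{2}}{8} + 5 u is an antiderivative of f.
Check: d/du[256 u^{8} - 320 u^{7} - 106 u^{6} + \frac{835 u^{5}}{4} + \frac{6001 u^{4}}{256} - \frac{835 u^{3}}{16} - \frac{53 u^{2}}{8} + 5 u] = 2048 u^{7} - 2240 u^{6} - 636 u^{5} + \frac{4175 u^{4}}{4} + \frac{6001 u^{3}}{64} - \frac{2505 u^{2}}{16} - \frac{53 u}{4} + 5 = f(u).
F(7/2) = \frac{14835479505}{4096}; F(-1/2) = - \frac{3471}{4096}.
Integral = F(7/2) - F(-1/2) = \frac{463608843}{128}.

Antiderivative: F(u) = 256 u^{8} - 320 u^{7} - 106 u^{6} + \frac{835 u^{5}}{4} + \frac{6001 u^{4}}{256} - \frac{835 u^{3}}{16} - \frac{53 u^{2}}{8} + 5 u; value = \frac{463608843}{128}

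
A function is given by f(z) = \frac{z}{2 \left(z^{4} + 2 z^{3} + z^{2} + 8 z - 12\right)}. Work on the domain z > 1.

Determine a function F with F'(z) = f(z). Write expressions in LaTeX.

Factor the denominator (2 \left(z - 1\right) \left(z + 3\right) \left(z^{2} + 4\right)) and decompose: f = - \frac{7 z - 8}{130 \left(z^{2} + 4\right)} + \frac{3}{104 \left(z + 3\right)} + \frac{1}{40 \left(z - 1\right)}; each piece integrates to a log, atan, or power term.
Check: d/dz[\frac{\log{\left(z - 1 \right)}}{40} + \frac{3 \log{\left(z + 3 \right)}}{104} - \frac{7 \log{\left(z^{2} + 4 \right)}}{260} + \frac{2 \operatorname{atan}{\left(\frac{z}{2} \right)}}{65}] = \frac{z}{2 z^{4} + 4 z^{3} + 2 z^{2} + 16 z - 24}, which equals f(z).

An antiderivative is F(z) = \frac{\log{\left(z - 1 \right)}}{40} + \frac{3 \log{\left(z + 3 \right)}}{104} - \frac{7 \log{\left(z^{2} + 4 \right)}}{260} + \frac{2 \operatorname{atan}{\left(\frac{z}{2} \right)}}{65}.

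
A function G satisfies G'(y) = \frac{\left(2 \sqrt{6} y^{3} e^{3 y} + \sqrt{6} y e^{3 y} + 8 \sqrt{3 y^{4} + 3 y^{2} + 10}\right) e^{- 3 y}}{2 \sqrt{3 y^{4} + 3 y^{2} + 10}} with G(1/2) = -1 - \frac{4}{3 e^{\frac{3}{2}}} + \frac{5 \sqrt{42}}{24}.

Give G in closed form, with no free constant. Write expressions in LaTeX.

For G(y) to be correct, d/dy[G] must agree with the stated G'(y) identically.
A general antiderivative is \sqrt{\frac{y^{4}}{2} + \frac{y^{2}}{2} + \frac{5}{3}} - \frac{4 e^{- 3 y}}{3} + C.
The condition gives C = -1 - \frac{4}{3 e^{\frac{3}{2}}} + \frac{5 \sqrt{42}}{24} - (- \frac{4}{3 e^{\frac{3}{2}}} + \frac{5 \sqrt{42}}{24}) = -1.
So G(y) = \frac{\left(\sqrt{6} \sqrt{3 y^{4} + 3 y^{2} + 10} e^{3 y} - 6 e^{3 y} - 8\right) e^{- 3 y}}{6}.
Check: d/dy[\frac{\left(\sqrt{6} \sqrt{3 y^{4} + 3 y^{2} + 10} e^{3 y} - 6 e^{3 y} - 8\right) e^{- 3 y}}{6}] = \frac{\left(2 \sqrt{6} y^{3} e^{3 y} + \sqrt{6} y e^{3 y} + 8 \sqrt{3 y^{4} + 3 y^{2} + 10}\right) e^{- 3 y}}{2 \sqrt{3 y^{4} + 3 y^{2} + 10}} = G'(y).

G(y) = \frac{\left(\sqrt{6} \sqrt{3 y^{4} + 3 y^{2} + 10} e^{3 y} - 6 e^{3 y} - 8\right) e^{- 3 y}}{6}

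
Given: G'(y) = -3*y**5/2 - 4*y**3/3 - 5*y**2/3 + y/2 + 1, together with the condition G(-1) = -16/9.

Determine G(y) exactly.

Integrate term by term and add the pieces.
A general antiderivative is -y**6/4 - y**4/3 - 5*y**3/9 + y**2/4 + y + C.
The condition gives C = -16/9 - (-7/9) = -1.
So G(y) = -y**6/4 - y**4/3 - 5*y**3/9 + y**2/4 + y - 1.
Check: d/dy[-y**6/4 - y**4/3 - 5*y**3/9 + y**2/4 + y - 1] = -3*y**5/2 - 4*y**3/3 - 5*y**2/3 + y/2 + 1 = G'(y).

G(y) = -y**6/4 - y**4/3 - 5*y**3/9 + y**2/4 + y - 1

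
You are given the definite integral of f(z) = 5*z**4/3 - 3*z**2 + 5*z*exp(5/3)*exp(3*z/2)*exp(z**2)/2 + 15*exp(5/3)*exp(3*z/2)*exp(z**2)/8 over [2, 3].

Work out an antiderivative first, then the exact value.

The integrand splits into summands that can be handled one at a time.
F(z) = (4*z**5 - 12*z**3 + 15*exp(5/3)*exp(3*z/2)*exp(z**2) + 12)/12 is an antiderivative of f.
Check: d/dz[(4*z**5 - 12*z**3 + 15*exp(5/3)*exp(3*z/2)*exp(z**2) + 12)/12] = 5*z**4/3 - 3*z**2 + 5*z*exp(5/3)*exp(3*z/2)*exp(z**2)/2 + 15*exp(5/3)*exp(3*z/2)*exp(z**2)/8 = f(z).
F(3) = 55 + 5*exp(91/6)/4; F(2) = 11/3 + 5*exp(26/3)/4.
Integral = F(3) - F(2) = -5*exp(26/3)/4 + 154/3 + 5*exp(91/6)/4.

Antiderivative: F(z) = (4*z**5 - 12*z**3 + 15*exp(5/3)*exp(3*z/2)*exp(z**2) + 12)/12; value = -5*exp(26/3)/4 + 154/3 + 5*exp(91/6)/4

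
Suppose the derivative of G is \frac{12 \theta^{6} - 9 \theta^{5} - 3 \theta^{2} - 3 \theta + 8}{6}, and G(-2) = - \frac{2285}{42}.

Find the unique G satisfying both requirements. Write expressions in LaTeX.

Any candidate G(\theta) must reproduce the stated G'(\theta) exactly.
A general antiderivative is \frac{2 \theta^{7}}{7} - \frac{\theta^{6}}{4} - \frac{\theta^{3}}{6} - \frac{\theta^{2}}{4} + \frac{4 \theta}{3} + C.
The condition gives C = - \frac{2285}{42} - (- \frac{1153}{21}) = \frac{1}{2}.
So G(\theta) = \frac{24 \theta^{7} - 21 \theta^{6} - 14 \theta^{3} - 21 \theta^{2} + 112 \theta + 42}{84}.
Check: d/d\theta[\frac{24 \theta^{7} - 21 \theta^{6} - 14 \theta^{3} - 21 \theta^{2} + 112 \theta + 42}{84}] = 2 \theta^{6} - \frac{3 \theta^{5}}{2} - \frac{\theta^{2}}{2} - \frac{\theta}{2} + \frac{4}{3}, which equals G'(\theta).

G(\theta) = \frac{24 \theta^{7} - 21 \theta^{6} - 14 \theta^{3} - 21 \theta^{2} + 112 \theta + 42}{84}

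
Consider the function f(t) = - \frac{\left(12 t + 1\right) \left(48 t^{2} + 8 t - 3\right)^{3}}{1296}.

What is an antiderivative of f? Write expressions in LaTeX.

The substitution u = 4 t^{2} + \frac{2 t}{3} - \frac{1}{4} works: f is exactly (dF/du)*(du/dt) for that inner function.
Check: d/dt[- \frac{\left(48 t^{2} + 8 t - 3\right)^{4}}{41472}] = - 1024 t^{7} - \frac{1792 t^{6}}{3} + 64 t^{5} + \frac{1840 t^{4}}{27} - \frac{140 t^{3}}{81} - \frac{23 t^{2}}{9} + \frac{t}{12} + \frac{1}{48}, which equals f(t).

An antiderivative is F(t) = - \frac{\left(48 t^{2} + 8 t - 3\right)^{4}}{41472}.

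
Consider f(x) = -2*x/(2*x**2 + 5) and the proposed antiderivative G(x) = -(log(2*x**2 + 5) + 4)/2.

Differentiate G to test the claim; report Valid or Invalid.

Valid - differentiating G returns exactly f.

d/dx[G] = -2*x/(2*x**2 + 5)
This equals f(x) exactly, so the claim holds.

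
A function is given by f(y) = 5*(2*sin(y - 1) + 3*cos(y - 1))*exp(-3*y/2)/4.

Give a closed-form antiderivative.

An antiderivative is F(y) = -5*exp(-3*y/2)*cos(y - 1)/2.

Recognize the product-rule pattern: f = u'v + uv' with u = -5*cos(y - 1)/2, v = exp(-3*y/2), so integration by parts undoes it.
Check: d/dy[-5*exp(-3*y/2)*cos(y - 1)/2] = (10*sin(y - 1) + 15*cos(y - 1))*exp(-3*y/2)/4, which equals f(y).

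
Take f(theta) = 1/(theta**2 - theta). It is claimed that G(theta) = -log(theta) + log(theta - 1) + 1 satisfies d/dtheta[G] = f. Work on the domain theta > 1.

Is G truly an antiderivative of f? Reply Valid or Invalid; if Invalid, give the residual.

d/dtheta[G] = 1/(theta**2 - theta)
This equals f(theta) exactly, so the claim holds.

Valid - differentiating G returns exactly f.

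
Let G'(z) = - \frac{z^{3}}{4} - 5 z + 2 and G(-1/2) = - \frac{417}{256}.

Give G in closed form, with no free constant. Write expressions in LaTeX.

Integrate term by term and add the pieces.
A general antiderivative is - \frac{z^{4}}{16} - \frac{5 z^{2}}{2} + 2 z + C.
The condition gives C = - \frac{417}{256} - (- \frac{417}{256}) = 0.
So G(z) = - \frac{z^{4}}{16} - \frac{5 z^{2}}{2} + 2 z.
Check: d/dz[- \frac{z^{4}}{16} - \frac{5 z^{2}}{2} + 2 z] = - \frac{z^{3}}{4} - 5 z + 2 = G'(z).

G(z) = - \frac{z^{4}}{16} - \frac{5 z^{2}}{2} + 2 z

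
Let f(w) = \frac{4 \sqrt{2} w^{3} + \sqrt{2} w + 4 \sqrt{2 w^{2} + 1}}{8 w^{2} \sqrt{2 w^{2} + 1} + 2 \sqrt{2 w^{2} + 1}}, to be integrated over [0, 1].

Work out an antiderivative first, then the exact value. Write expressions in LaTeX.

Antiderivative: F(w) = \frac{\sqrt{2} \sqrt{2 w^{2} + 1} + 4 \operatorname{atan}{\left(2 w \right)}}{4}; value = - \frac{\sqrt{2}}{4} + \frac{\sqrt{6}}{4} + \operatorname{atan}{\left(2 \right)}

Check any antiderivative F(w) by computing F'(w) and comparing it with f(w).
F(w) = \frac{\sqrt{2} \sqrt{2 w^{2} + 1} + 4 \operatorname{atan}{\left(2 w \right)}}{4} is an antiderivative of f.
Check: d/dw[\frac{\sqrt{2} \sqrt{2 w^{2} + 1} + 4 \operatorname{atan}{\left(2 w \right)}}{4}] = \frac{4 \sqrt{2} w^{3} + \sqrt{2} w + 4 \sqrt{2 w^{2} + 1}}{8 w^{2} \sqrt{2 w^{2} + 1} + 2 \sqrt{2 w^{2} + 1}} = f(w).
F(1) = \frac{\sqrt{6}}{4} + \operatorname{atan}{\left(2 \right)}; F(0) = \frac{\sqrt{2}}{4}.
Integral = F(1) - F(0) = - \frac{\sqrt{2}}{4} + \frac{\sqrt{6}}{4} + \operatorname{atan}{\left(2 \right)}.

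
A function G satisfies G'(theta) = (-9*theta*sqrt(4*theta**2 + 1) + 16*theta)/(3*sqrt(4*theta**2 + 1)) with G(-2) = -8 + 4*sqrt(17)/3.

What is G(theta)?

Recover the given G'(theta) by differentiating a candidate G(theta); any mismatch rules it out.
A general antiderivative is -3*theta**2/2 + 4*sqrt(4*theta**2 + 1)/3 - 1 + C.
The condition gives C = -8 + 4*sqrt(17)/3 - (-7 + 4*sqrt(17)/3) = -1.
So G(theta) = -3*theta**2/2 + 4*sqrt(4*theta**2 + 1)/3 - 2.
Check: d/dtheta[-3*theta**2/2 + 4*sqrt(4*theta**2 + 1)/3 - 2] = (-9*theta*sqrt(4*theta**2 + 1) + 16*theta)/(3*sqrt(4*theta**2 + 1)) = G'(theta).

G(theta) = -3*theta**2/2 + 4*sqrt(4*theta**2 + 1)/3 - 2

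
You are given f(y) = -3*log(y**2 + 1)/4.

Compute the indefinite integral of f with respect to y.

F(y) = -3*y*log(y**2 + 1)/4 + 3*y/2 - 3*atan(y)/2 + C

Whatever form F(y) takes, F'(y) = f(y) is non-negotiable.
Check: d/dy[-3*y*log(y**2 + 1)/4 + 3*y/2 - 3*atan(y)/2] = -3*log(y**2 + 1)/4 = f(y).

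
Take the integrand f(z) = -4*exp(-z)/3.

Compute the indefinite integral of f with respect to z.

F(z) = 4*exp(-z)/3 + C

Any candidate F(z) must reproduce f(z) exactly when differentiated.
Check: d/dz[4*exp(-z)/3] = -4*exp(-z)/3 = f(z).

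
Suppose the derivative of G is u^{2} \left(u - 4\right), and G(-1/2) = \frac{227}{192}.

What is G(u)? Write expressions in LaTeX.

A candidate passes only if d/du[G] lands on the given G'(u) exactly.
A general antiderivative is \frac{u^{4}}{4} - \frac{4 u^{3}}{3} + C.
The condition gives C = \frac{227}{192} - (\frac{35}{192}) = 1.
So G(u) = \frac{3 u^{4} - 16 u^{3} + 12}{12}.
Check: d/du[\frac{3 u^{4} - 16 u^{3} + 12}{12}] = u^{3} - 4 u^{2}, which equals G'(u).

G(u) = \frac{3 u^{4} - 16 u^{3} + 12}{12}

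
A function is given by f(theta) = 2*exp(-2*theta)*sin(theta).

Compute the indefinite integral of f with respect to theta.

F(theta) = 2*(-2*sin(theta) - cos(theta))*exp(-2*theta)/5 + C

For F(theta) to be correct the identity F'(theta) - f(theta) = 0 must hold.
Check: d/dtheta[2*(-2*sin(theta) - cos(theta))*exp(-2*theta)/5] = 2*exp(-2*theta)*sin(theta) = f(theta).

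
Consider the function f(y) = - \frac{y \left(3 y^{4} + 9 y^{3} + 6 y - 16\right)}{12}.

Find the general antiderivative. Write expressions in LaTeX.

F(y) = \frac{y^{2} \left(- 5 y^{4} - 18 y^{3} - 20 y + 80\right)}{120} + C

Since d/dy undoes antidifferentiation here, F'(y) = f(y) is required of F(y).
Check: d/dy[\frac{y^{2} \left(- 5 y^{4} - 18 y^{3} - 20 y + 80\right)}{120}] = - \frac{y^{5}}{4} - \frac{3 y^{4}}{4} - \frac{y^{2}}{2} + \frac{4 y}{3}, which equals f(y).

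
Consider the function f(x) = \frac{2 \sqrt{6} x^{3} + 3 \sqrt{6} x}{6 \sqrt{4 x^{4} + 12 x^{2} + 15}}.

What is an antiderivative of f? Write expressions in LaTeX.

An antiderivative is F(x) = \frac{\sqrt{6} \sqrt{4 x^{4} + 12 x^{2} + 15}}{24}.

f matches the chain-rule pattern g'(h)*h' with inner function h(x) = \frac{2 x^{4}}{3} + 2 x^{2} + \frac{5}{2}; substituting u = h(x) collapses the integral.
Check: d/dx[\frac{\sqrt{6} \sqrt{4 x^{4} + 12 x^{2} + 15}}{24}] = \frac{2 \sqrt{6} x^{3} + 3 \sqrt{6} x}{6 \sqrt{4 x^{4} + 12 x^{2} + 15}} = f(x).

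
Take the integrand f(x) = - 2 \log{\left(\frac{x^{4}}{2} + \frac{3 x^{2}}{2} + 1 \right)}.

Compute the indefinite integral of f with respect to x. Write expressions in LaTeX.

Any candidate F(x) must reproduce f(x) exactly when differentiated.
Check: d/dx[- 2 x \log{\left(\frac{x^{4}}{2} + \frac{3 x^{2}}{2} + 1 \right)} + 8 x - 4 \operatorname{atan}{\left(x \right)} - 4 \sqrt{2} \operatorname{atan}{\left(\frac{\sqrt{2} x}{2} \right)}] = - 2 \log{\left(\frac{x^{4}}{2} + \frac{3 x^{2}}{2} + 1 \right)} = f(x).

F(x) = - 2 x \log{\left(\frac{x^{4}}{2} + \frac{3 x^{2}}{2} + 1 \right)} + 8 x - 4 \operatorname{atan}{\left(x \right)} - 4 \sqrt{2} \operatorname{atan}{\left(\frac{\sqrt{2} x}{2} \right)} + C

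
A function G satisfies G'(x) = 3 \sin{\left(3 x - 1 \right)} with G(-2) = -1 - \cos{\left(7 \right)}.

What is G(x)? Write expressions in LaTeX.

G(x) = - \cos{\left(3 x - 1 \right)} - 1

Differentiate the proposed G(x) back; it has to land on the given G'(x).
A general antiderivative is - \cos{\left(3 x - 1 \right)} + C.
The condition gives C = -1 - \cos{\left(7 \right)} - (- \cos{\left(7 \right)}) = -1.
So G(x) = - \cos{\left(3 x - 1 \right)} - 1.
Check: d/dx[- \cos{\left(3 x - 1 \right)} - 1] = 3 \sin{\left(3 x - 1 \right)} = G'(x).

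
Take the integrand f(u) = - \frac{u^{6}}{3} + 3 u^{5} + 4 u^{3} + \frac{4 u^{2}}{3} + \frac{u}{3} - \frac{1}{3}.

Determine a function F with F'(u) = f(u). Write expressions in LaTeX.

An antiderivative is F(u) = - \frac{u^{7}}{21} + \frac{u^{6}}{2} + u^{4} + \frac{4 u^{3}}{9} + \frac{u^{2}}{6} - \frac{u}{3}.

Integrate term by term and add the pieces.
Check: d/du[- \frac{u^{7}}{21} + \frac{u^{6}}{2} + u^{4} + \frac{4 u^{3}}{9} + \frac{u^{2}}{6} - \frac{u}{3}] = - \frac{u^{6}}{3} + 3 u^{5} + 4 u^{3} + \frac{4 u^{2}}{3} + \frac{u}{3} - \frac{1}{3} = f(u).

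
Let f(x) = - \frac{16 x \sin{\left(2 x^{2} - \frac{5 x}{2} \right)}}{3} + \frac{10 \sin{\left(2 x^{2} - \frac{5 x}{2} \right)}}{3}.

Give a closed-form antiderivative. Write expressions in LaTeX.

The substitution u = 2 x^{2} - \frac{5 x}{2} works: f is exactly (dF/du)*(du/dx) for that inner function.
Check: d/dx[\frac{4 \cos{\left(2 x^{2} - \frac{5 x}{2} \right)}}{3}] = - \frac{16 x \sin{\left(2 x^{2} - \frac{5 x}{2} \right)}}{3} + \frac{10 \sin{\left(2 x^{2} - \frac{5 x}{2} \right)}}{3} = f(x).

An antiderivative is F(x) = \frac{4 \cos{\left(2 x^{2} - \frac{5 x}{2} \right)}}{3}.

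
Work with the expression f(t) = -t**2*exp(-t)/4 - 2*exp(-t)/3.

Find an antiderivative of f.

Recognize the product-rule pattern: f = u'v + uv' with u = t**2/4 + t/2 + 7/6, v = exp(-t), so integration by parts undoes it.
Check: d/dt[(3*t**2 + 6*t + 14)*exp(-t)/12] = (-3*t**2 - 8)*exp(-t)/12, which equals f(t).

An antiderivative is F(t) = (3*t**2 + 6*t + 14)*exp(-t)/12.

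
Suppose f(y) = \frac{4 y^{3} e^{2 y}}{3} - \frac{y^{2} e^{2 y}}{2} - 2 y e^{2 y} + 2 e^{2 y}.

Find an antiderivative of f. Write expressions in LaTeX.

An antiderivative is F(y) = \frac{2 y^{3} e^{2 y}}{3} - \frac{5 y^{2} e^{2 y}}{4} + \frac{y e^{2 y}}{4} + \frac{7 e^{2 y}}{8}.

Recognize the product-rule pattern: f = u'v + uv' with u = \frac{2 y^{3}}{3} - \frac{5 y^{2}}{4} + \frac{y}{4} + \frac{7}{8}, v = e^{2 y}, so integration by parts undoes it.
Check: d/dy[\frac{2 y^{3} e^{2 y}}{3} - \frac{5 y^{2} e^{2 y}}{4} + \frac{y e^{2 y}}{4} + \frac{7 e^{2 y}}{8}] = \frac{4 y^{3} e^{2 y}}{3} - \frac{y^{2} e^{2 y}}{2} - 2 y e^{2 y} + 2 e^{2 y} = f(y).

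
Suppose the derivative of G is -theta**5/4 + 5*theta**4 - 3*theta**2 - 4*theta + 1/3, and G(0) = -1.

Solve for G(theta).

Integrate term by term and add the pieces.
A general antiderivative is -theta**6/24 + theta**5 - theta**3 - 2*theta**2 + theta/3 + C.
The condition gives C = -1 - (0) = -1.
So G(theta) = -theta**6/24 + theta**5 - theta**3 - 2*theta**2 + theta/3 - 1.
Check: d/dtheta[-theta**6/24 + theta**5 - theta**3 - 2*theta**2 + theta/3 - 1] = -theta**5/4 + 5*theta**4 - 3*theta**2 - 4*theta + 1/3 = G'(theta).

G(theta) = -theta**6/24 + theta**5 - theta**3 - 2*theta**2 + theta/3 - 1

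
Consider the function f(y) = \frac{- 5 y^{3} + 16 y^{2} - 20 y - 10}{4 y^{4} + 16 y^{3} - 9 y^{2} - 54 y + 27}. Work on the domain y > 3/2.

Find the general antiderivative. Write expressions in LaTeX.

The denominator factors as \left(y + 3\right)^{2} \left(2 y - 3\right) \left(2 y - 1\right); partial fractions split f into directly integrable pieces: \frac{19}{28 \left(2 y - 1\right)} - \frac{167}{324 \left(2 y - 3\right)} - \frac{755}{567 \left(y + 3\right)} + \frac{47}{9 \left(y + 3\right)^{2}}.
Check: d/dy[- \frac{167 \log{\left(y - \frac{3}{2} \right)}}{648} + \frac{19 \log{\left(y - \frac{1}{2} \right)}}{56} - \frac{755 \log{\left(y + 3 \right)}}{567} - \frac{47}{9 y + 27}] = \frac{- 5 y^{3} + 16 y^{2} - 20 y - 10}{4 y^{4} + 16 y^{3} - 9 y^{2} - 54 y + 27} = f(y).

F(y) = - \frac{167 \log{\left(y - \frac{3}{2} \right)}}{648} + \frac{19 \log{\left(y - \frac{1}{2} \right)}}{56} - \frac{755 \log{\left(y + 3 \right)}}{567} - \frac{47}{9 y + 27} + C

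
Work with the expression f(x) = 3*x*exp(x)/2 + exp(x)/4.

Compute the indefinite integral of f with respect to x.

F(x) = 3*x*exp(x)/2 - 5*exp(x)/4 + C

f has the shape u'v + uv' for u = 3*x/2 - 5/4 and v = exp(x) — it is the derivative of the product u*v.
Check: d/dx[3*x*exp(x)/2 - 5*exp(x)/4] = 3*x*exp(x)/2 + exp(x)/4 = f(x).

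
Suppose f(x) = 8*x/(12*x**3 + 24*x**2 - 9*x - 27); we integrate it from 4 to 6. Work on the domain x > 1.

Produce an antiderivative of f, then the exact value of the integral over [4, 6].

Factor the denominator (3*(x - 1)*(2*x + 3)**2) and decompose: f = -16/(75*(2*x + 3)) + 8/(5*(2*x + 3)**2) + 8/(75*(x - 1)); each piece integrates to a log, atan, or power term.
F(x) = 8*log(x - 1)/75 - 8*log(x + 3/2)/75 - 8/(20*x + 30) is an antiderivative of f.
Check: d/dx[8*log(x - 1)/75 - 8*log(x + 3/2)/75 - 8/(20*x + 30)] = 8*x/(12*x**3 + 24*x**2 - 9*x - 27) = f(x).
F(6) = -8*log(15/2)/75 - 4/75 + 8*log(5)/75; F(4) = -8*log(11/2)/75 - 4/55 + 8*log(3)/75.
Integral = F(6) - F(4) = -8*log(15/2)/75 - 8*log(3)/75 + 16/825 + 8*log(5)/75 + 8*log(11/2)/75.

Antiderivative: F(x) = 8*log(x - 1)/75 - 8*log(x + 3/2)/75 - 8/(20*x + 30); value = -8*log(15/2)/75 - 8*log(3)/75 + 16/825 + 8*log(5)/75 + 8*log(11/2)/75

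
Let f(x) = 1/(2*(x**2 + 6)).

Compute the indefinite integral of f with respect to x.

F(x) = sqrt(6)*atan(sqrt(6)*x/6)/12 + C

An antiderivative F(x) passes only if d/dx[F] lands on f(x) exactly.
Check: d/dx[sqrt(6)*atan(sqrt(6)*x/6)/12] = 1/(2*x**2 + 12), which equals f(x).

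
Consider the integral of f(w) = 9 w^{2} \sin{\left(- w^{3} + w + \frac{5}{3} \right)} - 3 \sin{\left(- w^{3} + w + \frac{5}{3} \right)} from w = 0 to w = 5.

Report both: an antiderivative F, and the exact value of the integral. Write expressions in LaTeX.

The substitution u = - w^{3} + w + \frac{5}{3} works: f is exactly (dF/du)*(du/dw) for that inner function.
F(w) = 3 \cos{\left(- w^{3} + w + \frac{5}{3} \right)} is an antiderivative of f.
Check: d/dw[3 \cos{\left(- w^{3} + w + \frac{5}{3} \right)}] = 9 w^{2} \sin{\left(- w^{3} + w + \frac{5}{3} \right)} - 3 \sin{\left(- w^{3} + w + \frac{5}{3} \right)} = f(w).
F(5) = 3 \cos{\left(\frac{355}{3} \right)}; F(0) = 3 \cos{\left(\frac{5}{3} \right)}.
Integral = F(5) - F(0) = - 3 \cos{\left(\frac{5}{3} \right)} + 3 \cos{\left(\frac{355}{3} \right)}.

Antiderivative: F(w) = 3 \cos{\left(- w^{3} + w + \frac{5}{3} \right)}; value = - 3 \cos{\left(\frac{5}{3} \right)} + 3 \cos{\left(\frac{355}{3} \right)}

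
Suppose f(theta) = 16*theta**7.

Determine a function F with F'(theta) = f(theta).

Check any antiderivative F(theta) by computing F'(theta) and comparing it with f(theta).
Check: d/dtheta[2*theta**8] = 16*theta**7 = f(theta).

An antiderivative is F(theta) = 2*theta**8.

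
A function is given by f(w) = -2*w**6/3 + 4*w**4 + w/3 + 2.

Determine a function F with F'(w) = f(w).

An antiderivative is F(w) = -w*(20*w**6 - 168*w**4 - 35*w - 420)/210.

Integrate term by term and add the pieces.
Check: d/dw[-w*(20*w**6 - 168*w**4 - 35*w - 420)/210] = -2*w**6/3 + 4*w**4 + w/3 + 2 = f(w).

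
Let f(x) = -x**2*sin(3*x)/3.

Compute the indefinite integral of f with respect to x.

A candidate is checked by its d/dx: the result must match f(x).
Check: d/dx[(9*x**2*cos(3*x) - 6*x*sin(3*x) - 2*cos(3*x))/81] = -x**2*sin(3*x)/3 = f(x).

F(x) = (9*x**2*cos(3*x) - 6*x*sin(3*x) - 2*cos(3*x))/81 + C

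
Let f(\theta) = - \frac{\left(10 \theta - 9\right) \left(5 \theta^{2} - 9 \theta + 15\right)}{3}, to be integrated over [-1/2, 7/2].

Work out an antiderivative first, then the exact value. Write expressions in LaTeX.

Antiderivative: F(\theta) = - \frac{25 \theta^{4}}{6} + 15 \theta^{3} - \frac{77 \theta^{2}}{2} + 45 \theta; value = -262

f matches the chain-rule pattern g'(h)*h' with inner function h(\theta) = - \frac{5 \theta^{2}}{3} + 3 \theta - 5; substituting u = h(\theta) collapses the integral.
F(\theta) = - \frac{25 \theta^{4}}{6} + 15 \theta^{3} - \frac{77 \theta^{2}}{2} + 45 \theta is an antiderivative of f.
Check: d/d\theta[- \frac{25 \theta^{4}}{6} + 15 \theta^{3} - \frac{77 \theta^{2}}{2} + 45 \theta] = - \frac{50 \theta^{3}}{3} + 45 \theta^{2} - 77 \theta + 45, which equals f(\theta).
F(7/2) = - \frac{28441}{96}; F(-1/2) = - \frac{3289}{96}.
Integral = F(7/2) - F(-1/2) = -262.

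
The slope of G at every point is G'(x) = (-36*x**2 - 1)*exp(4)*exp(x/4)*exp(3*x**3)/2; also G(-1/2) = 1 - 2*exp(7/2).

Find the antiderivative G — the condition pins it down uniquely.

G(x) = 1 - 2*exp(3*x**3 + x/4 + 4)

The substitution u = 3*x**3 + x/4 + 4 works: G'(x) is exactly (dG/du)*(du/dx) for that inner function.
A general antiderivative is -2*exp(3*x**3 + x/4 + 4) + C.
The condition gives C = 1 - 2*exp(7/2) - (-2*exp(7/2)) = 1.
So G(x) = 1 - 2*exp(3*x**3 + x/4 + 4).
Check: d/dx[1 - 2*exp(3*x**3 + x/4 + 4)] = -18*x**2*exp(4)*exp(x/4)*exp(3*x**3) - exp(4)*exp(x/4)*exp(3*x**3)/2, which equals G'(x).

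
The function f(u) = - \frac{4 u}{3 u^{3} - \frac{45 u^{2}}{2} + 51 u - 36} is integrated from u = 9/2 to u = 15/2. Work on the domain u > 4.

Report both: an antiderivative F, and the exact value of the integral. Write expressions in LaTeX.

Factor the denominator (3 \left(u - 4\right) \left(u - 2\right) \left(2 u - 3\right)) and decompose: f = - \frac{16}{5 \left(2 u - 3\right)} + \frac{8}{3 \left(u - 2\right)} - \frac{16}{15 \left(u - 4\right)}; each piece integrates to a log, atan, or power term.
F(u) = - \frac{16 \log{\left(u - 4 \right)}}{15} + \frac{8 \log{\left(u - 2 \right)}}{3} - \frac{8 \log{\left(u - \frac{3}{2} \right)}}{5} is an antiderivative of f.
Check: d/du[- \frac{16 \log{\left(u - 4 \right)}}{15} + \frac{8 \log{\left(u - 2 \right)}}{3} - \frac{8 \log{\left(u - \frac{3}{2} \right)}}{5}] = - \frac{8 u}{6 u^{3} - 45 u^{2} + 102 u - 72}, which equals f(u).
F(15/2) = - \frac{8 \log{\left(6 \right)}}{5} - \frac{16 \log{\left(\frac{7}{2} \right)}}{15} + \frac{8 \log{\left(\frac{11}{2} \right)}}{3}; F(9/2) = - \frac{8 \log{\left(3 \right)}}{5} + \frac{16 \log{\left(2 \right)}}{15} + \frac{8 \log{\left(\frac{5}{2} \right)}}{3}.
Integral = F(15/2) - F(9/2) = - \frac{8 \log{\left(6 \right)}}{5} - \frac{8 \log{\left(\frac{5}{2} \right)}}{3} - \frac{16 \log{\left(\frac{7}{2} \right)}}{15} - \frac{16 \log{\left(2 \right)}}{15} + \frac{8 \log{\left(3 \right)}}{5} + \frac{8 \log{\left(\frac{11}{2} \right)}}{3}.

Antiderivative: F(u) = - \frac{16 \log{\left(u - 4 \right)}}{15} + \frac{8 \log{\left(u - 2 \right)}}{3} - \frac{8 \log{\left(u - \frac{3}{2} \right)}}{5}; value = - \frac{8 \log{\left(6 \right)}}{5} - \frac{8 \log{\left(\frac{5}{2} \right)}}{3} - \frac{16 \log{\left(\frac{7}{2} \right)}}{15} - \frac{16 \log{\left(2 \right)}}{15} + \frac{8 \log{\left(3 \right)}}{5} + \frac{8 \log{\left(\frac{11}{2} \right)}}{3}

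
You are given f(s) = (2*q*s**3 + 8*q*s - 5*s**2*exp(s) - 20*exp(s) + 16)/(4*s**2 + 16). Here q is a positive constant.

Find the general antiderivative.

Check any antiderivative F(s) by computing F'(s) and comparing it with f(s).
Check: d/ds[q*s**2/4 - 5*exp(s)/4 + 2*atan(s/2)] = (2*q*s**3 + 8*q*s - 5*s**2*exp(s) - 20*exp(s) + 16)/(4*s**2 + 16) = f(s).

F(s) = q*s**2/4 - 5*exp(s)/4 + 2*atan(s/2) + C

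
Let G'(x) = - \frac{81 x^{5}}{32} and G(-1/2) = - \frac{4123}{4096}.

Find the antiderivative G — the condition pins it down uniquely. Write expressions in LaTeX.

A candidate passes only if d/dx[G] lands on the given G'(x) exactly.
A general antiderivative is - \frac{27 x^{6}}{64} + C.
The condition gives C = - \frac{4123}{4096} - (- \frac{27}{4096}) = -1.
So G(x) = - \frac{27 x^{6}}{64} - 1.
Check: d/dx[- \frac{27 x^{6}}{64} - 1] = - \frac{81 x^{5}}{32} = G'(x).

G(x) = - \frac{27 x^{6}}{64} - 1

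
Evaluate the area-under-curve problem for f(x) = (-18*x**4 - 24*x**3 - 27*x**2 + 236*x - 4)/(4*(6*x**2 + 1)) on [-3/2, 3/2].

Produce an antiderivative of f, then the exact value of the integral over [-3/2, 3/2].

Check any antiderivative F(x) by computing F'(x) and comparing it with f(x).
F(x) = -x**3/4 - x**2/2 - x + 5*log(2*x**2 + 1/3) is an antiderivative of f.
Check: d/dx[-x**3/4 - x**2/2 - x + 5*log(2*x**2 + 1/3)] = (-18*x**4 - 24*x**3 - 27*x**2 + 236*x - 4)/(24*x**2 + 4), which equals f(x).
F(3/2) = -111/32 + 5*log(29/6); F(-3/2) = 39/32 + 5*log(29/6).
Integral = F(3/2) - F(-3/2) = -75/16.

Antiderivative: F(x) = -x**3/4 - x**2/2 - x + 5*log(2*x**2 + 1/3); value = -75/16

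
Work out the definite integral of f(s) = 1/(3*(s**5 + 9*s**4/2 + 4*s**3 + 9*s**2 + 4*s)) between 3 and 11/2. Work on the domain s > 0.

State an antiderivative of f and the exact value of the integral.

Antiderivative: F(s) = (63*log(s) - 64*log(s + 1/2) + log(s + 4) - 14*sqrt(2)*atan(sqrt(2)*s/2))/756; value = -16*log(6)/189 - log(3)/12 - sqrt(2)*atan(11*sqrt(2)/4)/54 - log(7)/756 + log(19/2)/756 + sqrt(2)*atan(3*sqrt(2)/2)/54 + 16*log(7/2)/189 + log(11/2)/12

The denominator factors as 3*s*(s + 4)*(2*s + 1)*(s**2 + 2); partial fractions split f into directly integrable pieces: -1/(27*(s**2 + 2)) - 32/(189*(2*s + 1)) + 1/(756*(s + 4)) + 1/(12*s).
F(s) = (63*log(s) - 64*log(s + 1/2) + log(s + 4) - 14*sqrt(2)*atan(sqrt(2)*s/2))/756 is an antiderivative of f.
Check: d/ds[(63*log(s) - 64*log(s + 1/2) + log(s + 4) - 14*sqrt(2)*atan(sqrt(2)*s/2))/756] = 2/(6*s**5 + 27*s**4 + 24*s**3 + 54*s**2 + 24*s), which equals f(s).
F(11/2) = -16*log(6)/189 - sqrt(2)*atan(11*sqrt(2)/4)/54 + log(19/2)/756 + log(11/2)/12; F(3) = -16*log(7/2)/189 - sqrt(2)*atan(3*sqrt(2)/2)/54 + log(7)/756 + log(3)/12.
Integral = F(11/2) - F(3) = -16*log(6)/189 - log(3)/12 - sqrt(2)*atan(11*sqrt(2)/4)/54 - log(7)/756 + log(19/2)/756 + sqrt(2)*atan(3*sqrt(2)/2)/54 + 16*log(7/2)/189 + log(11/2)/12.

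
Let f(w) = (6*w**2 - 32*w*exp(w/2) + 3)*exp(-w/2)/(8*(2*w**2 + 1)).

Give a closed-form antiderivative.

Whatever form F(w) takes, F'(w) = f(w) is non-negotiable.
Check: d/dw[-log(2*w**2 + 1) - 3*exp(-w/2)/4] = (6*w**2 - 32*w*exp(w/2) + 3)/(16*w**2*exp(w/2) + 8*exp(w/2)), which equals f(w).

An antiderivative is F(w) = -log(2*w**2 + 1) - 3*exp(-w/2)/4.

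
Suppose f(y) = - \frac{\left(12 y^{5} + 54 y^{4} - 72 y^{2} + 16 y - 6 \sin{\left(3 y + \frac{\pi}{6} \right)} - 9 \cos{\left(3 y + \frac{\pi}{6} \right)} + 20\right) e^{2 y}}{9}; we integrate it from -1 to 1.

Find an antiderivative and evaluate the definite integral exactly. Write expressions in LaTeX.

Antiderivative: F(y) = - \frac{2 \left(y^{5} + 2 y^{4} - 4 y^{3} + \frac{4 y}{3} - \frac{\sin{\left(3 y + \frac{\pi}{6} \right)}}{2} + 1\right) e^{2 y}}{3}; value = - \frac{8 e^{2}}{9} + \frac{e^{2} \sin{\left(\frac{\pi}{6} + 3 \right)}}{3} - \frac{\cos{\left(\frac{\pi}{3} + 3 \right)}}{3 e^{2}} + \frac{28}{9 e^{2}}

Recognize the product-rule pattern: f = u'v + uv' with u = - \frac{2 y^{5}}{3} - \frac{4 y^{4}}{3} + \frac{8 y^{3}}{3} - \frac{8 y}{9} + \frac{\sin{\left(3 y + \frac{\pi}{6} \right)}}{3} - \frac{2}{3}, v = e^{2 y}, so integration by parts undoes it.
F(y) = - \frac{2 \left(y^{5} + 2 y^{4} - 4 y^{3} + \frac{4 y}{3} - \frac{\sin{\left(3 y + \frac{\pi}{6} \right)}}{2} + 1\right) e^{2 y}}{3} is an antiderivative of f.
Check: d/dy[- \frac{2 \left(y^{5} + 2 y^{4} - 4 y^{3} + \frac{4 y}{3} - \frac{\sin{\left(3 y + \frac{\pi}{6} \right)}}{2} + 1\right) e^{2 y}}{3}] = - \frac{4 y^{5} e^{2 y}}{3} - 6 y^{4} e^{2 y} + 8 y^{2} e^{2 y} - \frac{16 y e^{2 y}}{9} + \frac{2 e^{2 y} \sin{\left(3 y + \frac{\pi}{6} \right)}}{3} + e^{2 y} \cos{\left(3 y + \frac{\pi}{6} \right)} - \frac{20 e^{2 y}}{9}, which equals f(y).
F(1) = - \frac{8 e^{2}}{9} + \frac{e^{2} \sin{\left(\frac{\pi}{6} + 3 \right)}}{3}; F(-1) = - \frac{28}{9 e^{2}} + \frac{\cos{\left(\frac{\pi}{3} + 3 \right)}}{3 e^{2}}.
Integral = F(1) - F(-1) = - \frac{8 e^{2}}{9} + \frac{e^{2} \sin{\left(\frac{\pi}{6} + 3 \right)}}{3} - \frac{\cos{\left(\frac{\pi}{3} + 3 \right)}}{3 e^{2}} + \frac{28}{9 e^{2}}.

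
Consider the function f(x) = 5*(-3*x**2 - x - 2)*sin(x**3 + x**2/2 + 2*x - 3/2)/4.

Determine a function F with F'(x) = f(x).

The substitution u = x**3 + x**2/2 + 2*x - 3/2 works: f is exactly (dF/du)*(du/dx) for that inner function.
Check: d/dx[5*cos(x**3 + x**2/2 + 2*x - 3/2)/4] = -15*x**2*sin(x**3 + x**2/2 + 2*x - 3/2)/4 - 5*x*sin(x**3 + x**2/2 + 2*x - 3/2)/4 - 5*sin(x**3 + x**2/2 + 2*x - 3/2)/2, which equals f(x).

An antiderivative is F(x) = 5*cos(x**3 + x**2/2 + 2*x - 3/2)/4.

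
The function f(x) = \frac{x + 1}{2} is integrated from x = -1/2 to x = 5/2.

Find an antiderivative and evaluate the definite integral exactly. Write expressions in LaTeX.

A candidate is checked by its d/dx: the result must match f(x).
F(x) = \frac{x^{2}}{4} + \frac{x}{2} is an antiderivative of f.
Check: d/dx[\frac{x^{2}}{4} + \frac{x}{2}] = \frac{x}{2} + \frac{1}{2}, which equals f(x).
F(5/2) = \frac{45}{16}; F(-1/2) = - \frac{3}{16}.
Integral = F(5/2) - F(-1/2) = 3.

Antiderivative: F(x) = \frac{x^{2}}{4} + \frac{x}{2}; value = 3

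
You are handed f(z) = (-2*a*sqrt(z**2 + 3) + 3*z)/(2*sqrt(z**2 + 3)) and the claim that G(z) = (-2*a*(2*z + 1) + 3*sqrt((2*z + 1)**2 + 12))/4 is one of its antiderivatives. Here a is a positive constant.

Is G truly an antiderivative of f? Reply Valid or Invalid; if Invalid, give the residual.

d/dz[G] = (-2*a*sqrt(4*z**2 + 4*z + 13) + 6*z + 3)/(2*sqrt(4*z**2 + 4*z + 13))
d/dz[G] - f(z) = (6*z*sqrt(z**2 + 3) - 3*z*sqrt(4*z**2 + 4*z + 13) + 3*sqrt(z**2 + 3))/(2*sqrt(z**2 + 3)*sqrt(4*z**2 + 4*z + 13)) != 0.

Invalid: d/dz[G] - f = (6*z*sqrt(z**2 + 3) - 3*z*sqrt(4*z**2 + 4*z + 13) + 3*sqrt(z**2 + 3))/(2*sqrt(z**2 + 3)*sqrt(4*z**2 + 4*z + 13)), which is not 0.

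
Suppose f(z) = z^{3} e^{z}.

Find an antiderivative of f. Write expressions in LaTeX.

f has the shape u'v + uv' for u = z^{3} - 3 z^{2} + 6 z - 6 and v = e^{z} — it is the derivative of the product u*v.
Check: d/dz[\left(z^{3} - 3 z^{2} + 6 z - 6\right) e^{z}] = z^{3} e^{z} = f(z).

An antiderivative is F(z) = \left(z^{3} - 3 z^{2} + 6 z - 6\right) e^{z}.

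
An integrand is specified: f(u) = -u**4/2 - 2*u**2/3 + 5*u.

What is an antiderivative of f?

An antiderivative is F(u) = -u**5/10 - 2*u**3/9 + 5*u**2/2.

The integrand splits into summands that can be handled one at a time.
Check: d/du[-u**5/10 - 2*u**3/9 + 5*u**2/2] = -u**4/2 - 2*u**2/3 + 5*u = f(u).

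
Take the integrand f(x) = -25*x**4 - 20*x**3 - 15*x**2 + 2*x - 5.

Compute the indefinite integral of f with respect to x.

The integrand splits into summands that can be handled one at a time.
Check: d/dx[-x*(5*x**4 + 5*x**3 + 5*x**2 - x + 5)] = -25*x**4 - 20*x**3 - 15*x**2 + 2*x - 5 = f(x).

F(x) = -x*(5*x**4 + 5*x**3 + 5*x**2 - x + 5) + C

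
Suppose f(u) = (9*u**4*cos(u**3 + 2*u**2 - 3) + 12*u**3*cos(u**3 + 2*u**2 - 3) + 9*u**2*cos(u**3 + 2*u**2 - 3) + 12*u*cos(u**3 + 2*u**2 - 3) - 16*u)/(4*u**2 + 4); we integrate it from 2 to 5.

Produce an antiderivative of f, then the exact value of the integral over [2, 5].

Antiderivative: F(u) = -2*log(u**2 + 1) + 3*sin(u**3 + 2*u**2 - 3)/4; value = -2*log(52) - 3*sin(13)/4 + 3*sin(172)/4 + 2*log(10)

A first test for any F(u): its u-derivative must equal f(u) identically.
F(u) = -2*log(u**2 + 1) + 3*sin(u**3 + 2*u**2 - 3)/4 is an antiderivative of f.
Check: d/du[-2*log(u**2 + 1) + 3*sin(u**3 + 2*u**2 - 3)/4] = (9*u**4*cos(u**3 + 2*u**2 - 3) + 12*u**3*cos(u**3 + 2*u**2 - 3) + 9*u**2*cos(u**3 + 2*u**2 - 3) + 12*u*cos(u**3 + 2*u**2 - 3) - 16*u)/(4*u**2 + 4) = f(u).
F(5) = -2*log(26) + 3*sin(172)/4; F(2) = -2*log(5) + 3*sin(13)/4.
Integral = F(5) - F(2) = -2*log(52) - 3*sin(13)/4 + 3*sin(172)/4 + 2*log(10).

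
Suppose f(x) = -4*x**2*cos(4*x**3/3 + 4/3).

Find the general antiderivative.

F(x) = -sin(4*x**3/3 + 4/3) + C

f matches the chain-rule pattern g'(h)*h' with inner function h(x) = 4*x**3/3 + 4/3; substituting u = h(x) collapses the integral.
Check: d/dx[-sin(4*x**3/3 + 4/3)] = -4*x**2*cos(4*x**3/3 + 4/3) = f(x).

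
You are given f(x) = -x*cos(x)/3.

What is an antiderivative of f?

Whatever form F(x) takes, F'(x) = f(x) is non-negotiable.
Check: d/dx[(-x*sin(x) - cos(x))/3] = -x*cos(x)/3 = f(x).

An antiderivative is F(x) = (-x*sin(x) - cos(x))/3.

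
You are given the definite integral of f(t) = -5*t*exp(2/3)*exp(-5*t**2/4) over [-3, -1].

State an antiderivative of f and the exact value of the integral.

The substitution u = 2/3 - 5*t**2/4 works: f is exactly (dF/du)*(du/dt) for that inner function.
F(t) = 2*exp(2/3)*exp(-5*t**2/4) is an antiderivative of f.
Check: d/dt[2*exp(2/3)*exp(-5*t**2/4)] = -5*t*exp(2/3)*exp(-5*t**2/4) = f(t).
F(-1) = 2*exp(-7/12); F(-3) = 2*exp(-127/12).
Integral = F(-1) - F(-3) = -2*exp(-127/12) + 2*exp(-7/12).

Antiderivative: F(t) = 2*exp(2/3)*exp(-5*t**2/4); value = -2*exp(-127/12) + 2*exp(-7/12)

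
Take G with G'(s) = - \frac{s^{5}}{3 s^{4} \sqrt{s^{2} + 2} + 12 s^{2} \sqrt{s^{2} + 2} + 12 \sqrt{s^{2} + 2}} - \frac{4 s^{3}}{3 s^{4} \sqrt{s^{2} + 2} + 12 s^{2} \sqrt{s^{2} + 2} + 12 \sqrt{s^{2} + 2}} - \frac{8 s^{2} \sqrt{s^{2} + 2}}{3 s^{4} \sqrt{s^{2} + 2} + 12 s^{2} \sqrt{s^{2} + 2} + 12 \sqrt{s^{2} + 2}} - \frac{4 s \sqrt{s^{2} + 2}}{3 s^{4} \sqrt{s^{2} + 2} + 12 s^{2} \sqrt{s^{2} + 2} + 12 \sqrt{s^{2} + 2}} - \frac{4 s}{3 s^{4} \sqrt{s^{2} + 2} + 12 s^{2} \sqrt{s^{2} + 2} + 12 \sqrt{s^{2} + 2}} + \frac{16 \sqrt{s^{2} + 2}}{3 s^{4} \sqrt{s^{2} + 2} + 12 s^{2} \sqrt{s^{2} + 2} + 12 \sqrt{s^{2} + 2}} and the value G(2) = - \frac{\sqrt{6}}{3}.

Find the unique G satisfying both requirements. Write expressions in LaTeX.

G(s) = \frac{- 3 s^{2} + 8 s - \left(s^{2} + 2\right)^{\frac{3}{2}} - 4}{3 \left(s^{2} + 2\right)}

Integrate term by term and add the pieces.
A general antiderivative is \frac{\frac{4 s}{3} + \frac{1}{3}}{\frac{s^{2}}{2} + 1} - \frac{\sqrt{s^{2} + 2}}{3} + C.
The condition gives C = - \frac{\sqrt{6}}{3} - (1 - \frac{\sqrt{6}}{3}) = -1.
So G(s) = \frac{- 3 s^{2} + 8 s - \left(s^{2} + 2\right)^{\frac{3}{2}} - 4}{3 \left(s^{2} + 2\right)}.
Check: d/ds[\frac{- 3 s^{2} + 8 s - \left(s^{2} + 2\right)^{\frac{3}{2}} - 4}{3 \left(s^{2} + 2\right)}] = \frac{- s^{3} \sqrt{s^{2} + 2} - 8 s^{2} - 2 s \sqrt{s^{2} + 2} - 4 s + 16}{3 s^{4} + 12 s^{2} + 12}, which equals G'(s).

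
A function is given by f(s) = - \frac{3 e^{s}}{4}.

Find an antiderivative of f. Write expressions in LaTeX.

A first test for any F(s): its s-derivative must equal f(s) identically.
Check: d/ds[- \frac{3 e^{s}}{4}] = - \frac{3 e^{s}}{4} = f(s).

An antiderivative is F(s) = - \frac{3 e^{s}}{4}.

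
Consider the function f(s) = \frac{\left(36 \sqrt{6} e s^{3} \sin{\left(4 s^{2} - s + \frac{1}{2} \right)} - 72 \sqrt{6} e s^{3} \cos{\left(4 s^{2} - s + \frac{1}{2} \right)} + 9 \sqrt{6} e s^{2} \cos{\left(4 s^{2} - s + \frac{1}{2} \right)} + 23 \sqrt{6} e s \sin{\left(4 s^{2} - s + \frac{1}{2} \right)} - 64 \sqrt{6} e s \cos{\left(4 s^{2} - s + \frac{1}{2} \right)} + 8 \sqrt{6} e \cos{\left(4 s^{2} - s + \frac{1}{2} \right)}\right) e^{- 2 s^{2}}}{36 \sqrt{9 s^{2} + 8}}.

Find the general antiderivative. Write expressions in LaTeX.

A first test for any F(s): its s-derivative must equal f(s) identically.
Check: d/ds[- \frac{\sqrt{6} e \sqrt{9 s^{2} + 8} e^{- 2 s^{2}} \sin{\left(4 s^{2} - s + \frac{1}{2} \right)}}{36}] = \frac{\left(36 \sqrt{6} e s^{3} \sin{\left(4 s^{2} - s + \frac{1}{2} \right)} - 72 \sqrt{6} e s^{3} \cos{\left(4 s^{2} - s + \frac{1}{2} \right)} + 9 \sqrt{6} e s^{2} \cos{\left(4 s^{2} - s + \frac{1}{2} \right)} + 23 \sqrt{6} e s \sin{\left(4 s^{2} - s + \frac{1}{2} \right)} - 64 \sqrt{6} e s \cos{\left(4 s^{2} - s + \frac{1}{2} \right)} + 8 \sqrt{6} e \cos{\left(4 s^{2} - s + \frac{1}{2} \right)}\right) e^{- 2 s^{2}}}{36 \sqrt{9 s^{2} + 8}} = f(s).

F(s) = - \frac{\sqrt{6} e \sqrt{9 s^{2} + 8} e^{- 2 s^{2}} \sin{\left(4 s^{2} - s + \frac{1}{2} \right)}}{36} + C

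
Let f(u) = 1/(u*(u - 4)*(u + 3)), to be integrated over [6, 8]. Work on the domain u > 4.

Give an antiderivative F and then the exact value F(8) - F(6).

Factor the denominator (u*(u - 4)*(u + 3)) and decompose: f = 1/(21*(u + 3)) + 1/(28*(u - 4)) - 1/(12*u); each piece integrates to a log, atan, or power term.
F(u) = (-7*log(u) + 3*log(u - 4) + 4*log(u + 3))/84 is an antiderivative of f.
Check: d/du[(-7*log(u) + 3*log(u - 4) + 4*log(u + 3))/84] = 1/(u**3 - u**2 - 12*u), which equals f(u).
F(8) = -log(8)/12 + log(4)/28 + log(11)/21; F(6) = -log(6)/12 + log(2)/28 + log(9)/21.
Integral = F(8) - F(6) = -log(8)/12 - log(9)/21 - log(2)/28 + log(4)/28 + log(11)/21 + log(6)/12.

Antiderivative: F(u) = (-7*log(u) + 3*log(u - 4) + 4*log(u + 3))/84; value = -log(8)/12 - log(9)/21 - log(2)/28 + log(4)/28 + log(11)/21 + log(6)/12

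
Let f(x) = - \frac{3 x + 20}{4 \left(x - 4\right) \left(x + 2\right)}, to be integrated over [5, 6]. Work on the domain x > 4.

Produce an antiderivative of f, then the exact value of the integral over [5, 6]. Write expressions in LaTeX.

Factor the denominator (4 \left(x - 4\right) \left(x + 2\right)) and decompose: f = \frac{7}{12 \left(x + 2\right)} - \frac{4}{3 \left(x - 4\right)}; each piece integrates to a log, atan, or power term.
F(x) = \frac{- 16 \log{\left(x - 4 \right)} + 7 \log{\left(x + 2 \right)}}{12} is an antiderivative of f.
Check: d/dx[\frac{- 16 \log{\left(x - 4 \right)} + 7 \log{\left(x + 2 \right)}}{12}] = \frac{- 3 x - 20}{4 x^{2} - 8 x - 32}, which equals f(x).
F(6) = - \frac{4 \log{\left(2 \right)}}{3} + \frac{7 \log{\left(8 \right)}}{12}; F(5) = \frac{7 \log{\left(7 \right)}}{12}.
Integral = F(6) - F(5) = - \frac{7 \log{\left(7 \right)}}{12} - \frac{4 \log{\left(2 \right)}}{3} + \frac{7 \log{\left(8 \right)}}{12}.

Antiderivative: F(x) = \frac{- 16 \log{\left(x - 4 \right)} + 7 \log{\left(x + 2 \right)}}{12}; value = - \frac{7 \log{\left(7 \right)}}{12} - \frac{4 \log{\left(2 \right)}}{3} + \frac{7 \log{\left(8 \right)}}{12}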